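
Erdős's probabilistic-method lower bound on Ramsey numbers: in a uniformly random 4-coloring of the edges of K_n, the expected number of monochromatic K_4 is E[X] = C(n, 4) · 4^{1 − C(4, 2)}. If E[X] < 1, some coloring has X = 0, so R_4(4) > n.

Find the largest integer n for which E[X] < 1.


We need C(n, 4) · 4^{1 − 6} < 1, i.e. C(n, 4) < 4^{6 − 1} = 1024.
Check values of n near the boundary:
  n = 11: C(11, 4) = 330; 330 < 1024? YES
  n = 12: C(12, 4) = 495; 495 < 1024? YES
  n = 13: C(13, 4) = 715; 715 < 1024? YES
  n = 14: C(14, 4) = 1001; 1001 < 1024? YES
  n = 15: C(15, 4) = 1365; 1365 < 1024? NO
  n = 16: C(16, 4) = 1820; 1820 < 1024? NO
  n = 17: C(17, 4) = 2380; 2380 < 1024? NO
The largest n with C(n, 4) < 1024 is n = 14 (where E[X] = 1001/1024 ≈ 0.97754). Hence R_4(4) > 14, i.e. R_4(4) ≥ 15.

Largest n = 14; hence R_4(4) > 14.


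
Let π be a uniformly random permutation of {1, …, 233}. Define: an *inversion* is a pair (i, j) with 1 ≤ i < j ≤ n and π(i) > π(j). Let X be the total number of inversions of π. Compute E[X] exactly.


Write X = Σ X_I over the C(233, 2) = 27028 pairs i < j, with X_I the indicator of one inversion.
There are 27028 indicators.
For each fixed pair i < j, the values π(i) and π(j) are two distinct elements of {1, …, 233} in uniformly random order; by symmetry P[π(i) > π(j)] = 1/2.
By linearity: E[X] = 27028 · (1/2) = C(233, 2) · (1/2) = 27028/2 = 13514 ≈ 13514.0000.

E[X] = 13514 = 13514.0000.


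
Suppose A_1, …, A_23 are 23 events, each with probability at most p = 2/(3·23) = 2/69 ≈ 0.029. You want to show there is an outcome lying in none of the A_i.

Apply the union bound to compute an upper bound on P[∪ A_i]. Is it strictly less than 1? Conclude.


Union bound: P[∪_{i=1}^{23} A_i] ≤ Σ_i P[A_i] ≤ 23·p = 23·(2/69) = 2/3.
Numerically: 2/3 ≈ 0.667.
Is 2/3 < 1? YES.
Since P[∪ A_i] ≤ 2/3 < 1, the complement has P[∩ A_i^c] ≥ 1 − 2/3 = 1/3 > 0, so some outcome avoids every A_i.

23·p = 2/3 ≈ 0.667; existence CERTIFIED by the union bound.


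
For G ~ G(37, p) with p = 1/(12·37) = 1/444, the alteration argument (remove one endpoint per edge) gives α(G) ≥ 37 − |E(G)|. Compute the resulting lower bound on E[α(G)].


E[|E(G)|] = C(37, 2)·p = 666 · (1/444) = 3/2.
E[α(G)] ≥ n − E[|E(G)|] = 37 − 3/2 = 71/2.
Numerically: ≈ 35.5000.
(This is only a lower bound; the true E[α(G)] may be larger.)

E[α(G)] ≥ 71/2 ≈ 35.5000.


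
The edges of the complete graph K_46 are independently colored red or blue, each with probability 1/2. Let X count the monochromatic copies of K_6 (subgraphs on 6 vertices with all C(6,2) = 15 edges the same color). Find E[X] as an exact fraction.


Let X = Σ_S X_S over the C(46, 6) = 9366819 subsets S of size 6, where X_S = 1 if the K_6 on S is monochromatic.
For a fixed S, the K_6 on S has C(6, 2) = 15 edges. P[all 15 edges red] = (1/2)^15, and likewise for blue, so P[monochromatic] = 2·(1/2)^15 = 2^{1 − 15} = 1/16384.
Summing: E[X] = C(46, 6) · 2^{1 − 15} = 9366819 · 1/16384 = 9366819/16384.
Numerically: E[X] ≈ 571.705261.

E[X] = C(46,6)·2^(1−C(6,2)) = 9366819/16384 ≈ 571.705261.


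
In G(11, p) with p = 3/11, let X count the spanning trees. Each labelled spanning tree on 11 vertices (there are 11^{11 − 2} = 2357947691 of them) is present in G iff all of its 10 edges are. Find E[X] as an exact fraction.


K_11 has 11^{11 − 2} = 2357947691 labelled spanning trees.
For each such spanning tree H, let X_H = 1 if all 10 edges of H are present in G. Then P[X_H = 1] = p^{10} = (3/11)^{10} = 59049/25937424601.
By linearity of expectation: E[X] = Σ_H E[X_H] = 2357947691 · p^{10} = 2357947691 · 59049/25937424601 = 59049/11.
Numerically: E[X] ≈ 5368.09.

E[X] = 2357947691 · (3/11)^{10} = 59049/11 ≈ 5368.09.


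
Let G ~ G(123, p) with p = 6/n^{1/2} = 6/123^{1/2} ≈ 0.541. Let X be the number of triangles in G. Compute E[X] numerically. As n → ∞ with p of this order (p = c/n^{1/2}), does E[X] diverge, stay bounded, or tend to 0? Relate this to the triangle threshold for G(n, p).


Number of potential triangles: C(123, 3) = 302621.
Each occurs with probability p³ ≈ (0.541)³ ≈ 1.5834198e-01.
By linearity: E[X] = C(123, 3)·p³ ≈ 302621 · 1.5834198e-01 ≈ 47917.60973.
Since α = 1/2 < 1, p = c/n^{1/2} ≫ 1/n is above the triangle threshold p ~ 1/n. Asymptotically E[X] ~ (c³/6)·n^{3(1−α)} = (6³/6)·n^{1.5} → ∞; triangles are abundant w.h.p.

E[X] ≈ 47917.60973; in regime p = Θ(1/n^{1/2}) E[X] diverges (above the triangle threshold p ~ 1/n).


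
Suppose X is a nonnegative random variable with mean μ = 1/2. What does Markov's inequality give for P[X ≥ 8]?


μ = E[X] = 1/2, a = 8.
Markov: P[X ≥ 8] ≤ μ/a = (1/2)/8 = 1/16.
Numerically: ≈ 0.062500.
(Since a = 8 > μ = 0.500000, the bound 1/16 is < 1 and informative.)

P[X ≥ 8] ≤ 1/16 ≈ 0.062500.


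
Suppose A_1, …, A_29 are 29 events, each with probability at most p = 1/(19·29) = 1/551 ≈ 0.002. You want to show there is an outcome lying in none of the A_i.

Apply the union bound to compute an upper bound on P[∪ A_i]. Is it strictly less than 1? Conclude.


Union bound: P[∪_{i=1}^{29} A_i] ≤ Σ_i P[A_i] ≤ 29·p = 29·(1/551) = 1/19.
Numerically: 1/19 ≈ 0.053.
Is 1/19 < 1? YES.
Since P[∪ A_i] ≤ 1/19 < 1, the complement has P[∩ A_i^c] ≥ 1 − 1/19 = 18/19 > 0, so some outcome avoids every A_i.

29·p = 1/19 ≈ 0.053; existence CERTIFIED by the union bound.


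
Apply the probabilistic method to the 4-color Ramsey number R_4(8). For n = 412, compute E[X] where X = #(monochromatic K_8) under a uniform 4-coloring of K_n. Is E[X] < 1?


E[X] = C(412, 8) · 4^{1 − 28} = 19229204065337145 · 4^{−27} = 19229204065337145/18014398509481984.
As a reduced fraction: E[X] = 19229204065337145/18014398509481984 ≈ 1.067.
Is E[X] < 1? NO.
Since E[X] ≥ 1, the first-moment bound is inconclusive at n = 412; it does NOT by itself certify R_4(8) > 412.

E[X] = 19229204065337145/18014398509481984 ≈ 1.067; E[X] ≥ 1; first-moment method inconclusive here.


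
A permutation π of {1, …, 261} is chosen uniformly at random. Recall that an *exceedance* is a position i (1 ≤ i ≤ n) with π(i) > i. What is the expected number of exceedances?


Write X = Σ_{i=1}^{261} X_i, where X_i = 1_{π(i) > i}.
For each fixed i, π(i) is uniform over {1, …, 261} (marginal of a uniform permutation), so P[π(i) > i] = (n − i)/n. Summing: Σ_{i=1}^{261} (n − i)/n = (0 + 1 + … + 260)/261 = 261(261 − 1)/(2·261) = (261 − 1)/2.
Hence E[X] = Σ_{i=1}^{261} (261 − i)/261 = 130 ≈ 130.000.

E[X] = 130 = 130.000.


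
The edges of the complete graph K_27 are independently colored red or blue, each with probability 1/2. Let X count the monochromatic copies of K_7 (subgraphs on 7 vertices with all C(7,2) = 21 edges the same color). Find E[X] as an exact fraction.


Let X = Σ_S X_S over the C(27, 7) = 888030 subsets S of size 7, where X_S = 1 if the K_7 on S is monochromatic.
For a fixed S, the K_7 on S has C(7, 2) = 21 edges. P[all 21 edges red] = (1/2)^21, and likewise for blue, so P[monochromatic] = 2·(1/2)^21 = 2^{1 − 21} = 1/1048576.
By linearity of expectation: E[X] = C(27, 7) · 2^{1 − 21} = 888030 · 1/1048576 = 444015/524288.
Numerically: E[X] ≈ 0.8469.

E[X] = C(27,7)·2^(1−C(7,2)) = 444015/524288 ≈ 0.8469.


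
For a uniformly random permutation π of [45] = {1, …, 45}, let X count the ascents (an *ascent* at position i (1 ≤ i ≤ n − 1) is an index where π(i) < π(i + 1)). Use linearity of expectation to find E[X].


Write X = Σ X_I over i = 1, …, 44, with X_I the indicator of one ascent.
There are 44 indicators.
For each fixed i, the pair (π(i), π(i+1)) is a uniformly random ordered pair of distinct values from {1, …, 45}; by symmetry P[π(i) < π(i+1)] = 1/2.
By linearity: E[X] = 44 · (1/2) = (45 − 1) · (1/2) = 22 ≈ 22.000000.

E[X] = 22 = 22.000000.


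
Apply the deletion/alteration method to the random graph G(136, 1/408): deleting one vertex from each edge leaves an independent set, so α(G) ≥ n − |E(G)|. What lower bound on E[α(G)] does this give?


E[|E(G)|] = C(136, 2)·p = 9180 · (1/408) = 45/2.
E[α(G)] ≥ n − E[|E(G)|] = 136 − 45/2 = 227/2.
Numerically: ≈ 113.50000.
(This is only a lower bound; the true E[α(G)] may be larger.)

E[α(G)] ≥ 227/2 ≈ 113.50000.


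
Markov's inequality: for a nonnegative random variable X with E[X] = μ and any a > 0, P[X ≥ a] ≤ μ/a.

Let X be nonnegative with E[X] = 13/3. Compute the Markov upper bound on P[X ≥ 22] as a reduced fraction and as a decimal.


μ = E[X] = 13/3, a = 22.
Markov: P[X ≥ 22] ≤ μ/a = (13/3)/22 = 13/66.
Numerically: ≈ 0.19697.
(Since a = 22 > μ = 4.33333, the bound 13/66 is < 1 and informative.)

P[X ≥ 22] ≤ 13/66 ≈ 0.19697.


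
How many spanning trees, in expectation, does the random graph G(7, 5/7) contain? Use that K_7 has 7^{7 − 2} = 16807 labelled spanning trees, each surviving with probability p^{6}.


K_7 has 7^{7 − 2} = 16807 labelled spanning trees.
For each such spanning tree H, let X_H = 1 if all 6 edges of H are present in G. Then P[X_H = 1] = p^{6} = (5/7)^{6} = 15625/117649.
By linearity: E[X] = Σ_H E[X_H] = 16807 · p^{6} = 16807 · 15625/117649 = 15625/7.
Numerically: E[X] ≈ 2232.14.

E[X] = 16807 · (5/7)^{6} = 15625/7 ≈ 2232.14.


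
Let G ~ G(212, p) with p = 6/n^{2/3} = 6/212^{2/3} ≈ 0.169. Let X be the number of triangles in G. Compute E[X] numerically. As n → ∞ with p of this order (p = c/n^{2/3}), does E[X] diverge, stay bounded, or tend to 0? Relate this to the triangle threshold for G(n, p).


Number of potential triangles: C(212, 3) = 1565620.
Each occurs with probability p³ ≈ (0.169)³ ≈ 4.80598e-03.
By linearity: E[X] = C(212, 3)·p³ ≈ 1565620 · 4.80598e-03 ≈ 7524.340.
Since α = 2/3 < 1, p = c/n^{2/3} ≫ 1/n is above the triangle threshold p ~ 1/n. Asymptotically E[X] ~ (c³/6)·n^{3(1−α)} = (6³/6)·n^{1} → ∞; triangles are abundant w.h.p.

E[X] ≈ 7524.340; in regime p = Θ(1/n^{2/3}) E[X] diverges (above the triangle threshold p ~ 1/n).


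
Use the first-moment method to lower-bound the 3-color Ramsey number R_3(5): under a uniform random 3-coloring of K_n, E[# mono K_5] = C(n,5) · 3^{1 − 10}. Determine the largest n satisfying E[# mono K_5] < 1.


We need C(n, 5) · 3^{1 − 10} < 1, i.e. C(n, 5) < 3^{10 − 1} = 19683.
Check values of n near the boundary:
  n = 17: C(17, 5) = 6188; 6188 < 19683? YES
  n = 18: C(18, 5) = 8568; 8568 < 19683? YES
  n = 19: C(19, 5) = 11628; 11628 < 19683? YES
  n = 20: C(20, 5) = 15504; 15504 < 19683? YES
  n = 21: C(21, 5) = 20349; 20349 < 19683? NO
The largest n with C(n, 5) < 19683 is n = 20 (where E[X] = 5168/6561 ≈ 0.788). Hence R_3(5) > 20, i.e. R_3(5) ≥ 21.

Largest n = 20; hence R_3(5) > 20.


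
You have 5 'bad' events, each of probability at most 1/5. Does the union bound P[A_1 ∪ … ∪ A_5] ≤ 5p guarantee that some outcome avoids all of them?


Union bound: P[∪_{i=1}^{5} A_i] ≤ Σ_i P[A_i] ≤ 5·p = 5·(1/5) = 1.
Numerically: 1 ≈ 1.00000.
Is 1 < 1? NO.
Since the bound 1 is ≥ 1, the union bound is uninformative here; it does NOT by itself certify existence.

5·p = 1 ≈ 1.00000; existence NOT certified by the union bound.


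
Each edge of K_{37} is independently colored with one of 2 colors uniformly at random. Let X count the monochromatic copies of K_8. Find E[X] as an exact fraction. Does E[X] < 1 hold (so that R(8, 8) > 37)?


E[X] = C(37, 8) · 2^{1 − 28} = 38608020 · 2^{−27} = 38608020/134217728.
As a reduced fraction: E[X] = 9652005/33554432 ≈ 0.287652.
Is E[X] < 1? YES.
Since E[X] < 1, there exists a 2-coloring of K_{37} with no monochromatic K_8; hence R(8, 8) > 37.

E[X] = 9652005/33554432 ≈ 0.287652; E[X] < 1, so R(8, 8) > 37.


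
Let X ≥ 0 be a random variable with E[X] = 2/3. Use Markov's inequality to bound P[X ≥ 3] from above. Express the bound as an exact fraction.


μ = E[X] = 2/3, a = 3.
Markov: P[X ≥ 3] ≤ μ/a = (2/3)/3 = 2/9.
Numerically: ≈ 0.22222.
(Since a = 3 > μ = 0.66667, the bound 2/9 is < 1 and informative.)

P[X ≥ 3] ≤ 2/9 ≈ 0.22222.


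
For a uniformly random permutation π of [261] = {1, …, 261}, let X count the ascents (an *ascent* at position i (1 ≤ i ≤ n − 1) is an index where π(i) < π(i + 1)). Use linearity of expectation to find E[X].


Write X = Σ X_I over i = 1, …, 260, with X_I the indicator of one ascent.
There are 260 indicators.
For each fixed i, the pair (π(i), π(i+1)) is a uniformly random ordered pair of distinct values from {1, …, 261}; by symmetry P[π(i) < π(i+1)] = 1/2.
By linearity: E[X] = 260 · (1/2) = (261 − 1) · (1/2) = 130 ≈ 130.00000.

E[X] = 130 = 130.00000.


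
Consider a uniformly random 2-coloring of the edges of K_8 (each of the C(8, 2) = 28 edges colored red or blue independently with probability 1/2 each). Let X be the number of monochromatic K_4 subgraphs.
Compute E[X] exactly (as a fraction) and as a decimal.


Let X = Σ_S X_S over the C(8, 4) = 70 subsets S of size 4, where X_S = 1 if the K_4 on S is monochromatic.
For a fixed S, the K_4 on S has C(4, 2) = 6 edges. P[all 6 edges red] = (1/2)^6, and likewise for blue, so P[monochromatic] = 2·(1/2)^6 = 2^{1 − 6} = 1/32.
By linearity: E[X] = C(8, 4) · 2^{1 − 6} = 70 · 1/32 = 35/16.
Numerically: E[X] ≈ 2.187500.

E[X] = C(8,4)·2^(1−C(4,2)) = 35/16 ≈ 2.187500.


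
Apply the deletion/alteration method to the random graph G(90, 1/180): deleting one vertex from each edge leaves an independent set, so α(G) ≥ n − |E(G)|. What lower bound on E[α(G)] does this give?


E[|E(G)|] = C(90, 2)·p = 4005 · (1/180) = 89/4.
E[α(G)] ≥ n − E[|E(G)|] = 90 − 89/4 = 271/4.
Numerically: ≈ 67.750000.
(This is only a lower bound; the true E[α(G)] may be larger.)

E[α(G)] ≥ 271/4 ≈ 67.750000.


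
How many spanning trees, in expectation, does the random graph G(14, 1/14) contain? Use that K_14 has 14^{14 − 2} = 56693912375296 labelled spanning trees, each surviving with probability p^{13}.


K_14 has 14^{14 − 2} = 56693912375296 labelled spanning trees.
For each such spanning tree H, let X_H = 1 if all 13 edges of H are present in G. Then P[X_H = 1] = p^{13} = (1/14)^{13} = 1/793714773254144.
By linearity: E[X] = Σ_H E[X_H] = 56693912375296 · p^{13} = 56693912375296 · 1/793714773254144 = 1/14.
Numerically: E[X] ≈ 0.07143.

E[X] = 56693912375296 · (1/14)^{13} = 1/14 ≈ 0.07143.


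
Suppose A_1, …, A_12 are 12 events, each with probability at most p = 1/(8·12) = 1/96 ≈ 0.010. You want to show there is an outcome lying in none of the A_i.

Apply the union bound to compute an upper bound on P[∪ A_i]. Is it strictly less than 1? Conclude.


Union bound: P[∪_{i=1}^{12} A_i] ≤ Σ_i P[A_i] ≤ 12·p = 12·(1/96) = 1/8.
Numerically: 1/8 ≈ 0.125.
Is 1/8 < 1? YES.
Since P[∪ A_i] ≤ 1/8 < 1, the complement has P[∩ A_i^c] ≥ 1 − 1/8 = 7/8 > 0, so some outcome avoids every A_i.

12·p = 1/8 ≈ 0.125; existence CERTIFIED by the union bound.


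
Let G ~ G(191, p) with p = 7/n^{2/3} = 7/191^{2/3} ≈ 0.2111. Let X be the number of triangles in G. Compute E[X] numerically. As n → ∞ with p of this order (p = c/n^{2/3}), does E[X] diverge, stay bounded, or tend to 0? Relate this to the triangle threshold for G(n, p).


Number of potential triangles: C(191, 3) = 1143135.
Each occurs with probability p³ ≈ (0.2111)³ ≈ 9.402155e-03.
By linearity: E[X] = C(191, 3)·p³ ≈ 1143135 · 9.402155e-03 ≈ 10747.9319.
Since α = 2/3 < 1, p = c/n^{2/3} ≫ 1/n is above the triangle threshold p ~ 1/n. Asymptotically E[X] ~ (c³/6)·n^{3(1−α)} = (7³/6)·n^{1} → ∞; triangles are abundant w.h.p.

E[X] ≈ 10747.9319; in regime p = Θ(1/n^{2/3}) E[X] diverges (above the triangle threshold p ~ 1/n).


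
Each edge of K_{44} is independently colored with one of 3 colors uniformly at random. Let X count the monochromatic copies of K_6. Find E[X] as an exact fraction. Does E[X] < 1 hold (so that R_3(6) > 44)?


E[X] = C(44, 6) · 3^{1 − 15} = 7059052 · 3^{−14} = 7059052/4782969.
As a reduced fraction: E[X] = 7059052/4782969 ≈ 1.47587.
Is E[X] < 1? NO.
Since E[X] ≥ 1, the first-moment bound is inconclusive at n = 44; it does NOT by itself certify R_3(6) > 44.

E[X] = 7059052/4782969 ≈ 1.47587; E[X] ≥ 1; first-moment method inconclusive here.


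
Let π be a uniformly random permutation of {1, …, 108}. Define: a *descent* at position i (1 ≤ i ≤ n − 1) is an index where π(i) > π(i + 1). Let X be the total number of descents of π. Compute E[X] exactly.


Write X = Σ X_I over i = 1, …, 107, with X_I the indicator of one descent.
There are 107 indicators.
For each fixed i, the pair (π(i), π(i+1)) is a uniformly random ordered pair of distinct values from {1, …, 108}; by symmetry P[π(i) > π(i+1)] = 1/2.
By linearity: E[X] = 107 · (1/2) = (108 − 1) · (1/2) = 107/2 ≈ 53.500.

E[X] = 107/2 = 53.500.


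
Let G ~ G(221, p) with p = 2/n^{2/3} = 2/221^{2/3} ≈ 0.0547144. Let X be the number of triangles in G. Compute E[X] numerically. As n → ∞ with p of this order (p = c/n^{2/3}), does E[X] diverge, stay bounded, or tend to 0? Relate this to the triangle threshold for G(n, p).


Number of potential triangles: C(221, 3) = 1774630.
Each occurs with probability p³ ≈ (0.0547144)³ ≈ 1.63796810e-04.
By linearity: E[X] = C(221, 3)·p³ ≈ 1774630 · 1.63796810e-04 ≈ 290.678733.
Since α = 2/3 < 1, p = c/n^{2/3} ≫ 1/n is above the triangle threshold p ~ 1/n. Asymptotically E[X] ~ (c³/6)·n^{3(1−α)} = (2³/6)·n^{1} → ∞; triangles are abundant w.h.p.

E[X] ≈ 290.678733; in regime p = Θ(1/n^{2/3}) E[X] diverges (above the triangle threshold p ~ 1/n).


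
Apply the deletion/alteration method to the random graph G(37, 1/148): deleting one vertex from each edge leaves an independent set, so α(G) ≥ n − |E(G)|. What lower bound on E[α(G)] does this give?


E[|E(G)|] = C(37, 2)·p = 666 · (1/148) = 9/2.
E[α(G)] ≥ n − E[|E(G)|] = 37 − 9/2 = 65/2.
Numerically: ≈ 32.500000.
(This is only a lower bound; the true E[α(G)] may be larger.)

E[α(G)] ≥ 65/2 ≈ 32.500000.


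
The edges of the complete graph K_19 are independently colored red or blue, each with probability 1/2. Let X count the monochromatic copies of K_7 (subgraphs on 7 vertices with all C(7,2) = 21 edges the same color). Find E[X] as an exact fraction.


Let X = Σ_S X_S over the C(19, 7) = 50388 subsets S of size 7, where X_S = 1 if the K_7 on S is monochromatic.
For a fixed S, the K_7 on S has C(7, 2) = 21 edges. P[all 21 edges red] = (1/2)^21, and likewise for blue, so P[monochromatic] = 2·(1/2)^21 = 2^{1 − 21} = 1/1048576.
By linearity of expectation: E[X] = C(19, 7) · 2^{1 − 21} = 50388 · 1/1048576 = 12597/262144.
Numerically: E[X] ≈ 0.04805.

E[X] = C(19,7)·2^(1−C(7,2)) = 12597/262144 ≈ 0.04805.


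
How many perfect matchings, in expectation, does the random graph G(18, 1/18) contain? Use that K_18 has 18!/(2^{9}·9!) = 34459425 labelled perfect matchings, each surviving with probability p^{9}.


K_18 has 18!/(2^{9}·9!) = 34459425 labelled perfect matchings.
For each such perfect matching H, let X_H = 1 if all 9 edges of H are present in G. Then P[X_H = 1] = p^{9} = (1/18)^{9} = 1/198359290368.
Summing the indicators: E[X] = Σ_H E[X_H] = 34459425 · p^{9} = 34459425 · 1/198359290368 = 425425/2448880128.
Numerically: E[X] ≈ 0.00017372.

E[X] = 34459425 · (1/18)^{9} = 425425/2448880128 ≈ 0.00017372.


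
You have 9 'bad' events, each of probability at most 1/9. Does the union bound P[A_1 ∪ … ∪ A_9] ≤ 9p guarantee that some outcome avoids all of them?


Union bound: P[∪_{i=1}^{9} A_i] ≤ Σ_i P[A_i] ≤ 9·p = 9·(1/9) = 1.
Numerically: 1 ≈ 1.000.
Is 1 < 1? NO.
Since the bound 1 is ≥ 1, the union bound is uninformative here; it does NOT by itself certify existence.

9·p = 1 ≈ 1.000; existence NOT certified by the union bound.


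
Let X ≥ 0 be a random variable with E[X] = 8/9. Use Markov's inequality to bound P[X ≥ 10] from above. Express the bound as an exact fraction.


μ = E[X] = 8/9, a = 10.
Markov: P[X ≥ 10] ≤ μ/a = (8/9)/10 = 4/45.
Numerically: ≈ 0.08889.
(Since a = 10 > μ = 0.88889, the bound 4/45 is < 1 and informative.)

P[X ≥ 10] ≤ 4/45 ≈ 0.08889.


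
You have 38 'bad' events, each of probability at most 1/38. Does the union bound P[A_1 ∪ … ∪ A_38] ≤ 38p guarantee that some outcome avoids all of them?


Union bound: P[∪_{i=1}^{38} A_i] ≤ Σ_i P[A_i] ≤ 38·p = 38·(1/38) = 1.
Numerically: 1 ≈ 1.000000.
Is 1 < 1? NO.
Since the bound 1 is ≥ 1, the union bound is uninformative here; it does NOT by itself certify existence.

38·p = 1 ≈ 1.000000; existence NOT certified by the union bound.


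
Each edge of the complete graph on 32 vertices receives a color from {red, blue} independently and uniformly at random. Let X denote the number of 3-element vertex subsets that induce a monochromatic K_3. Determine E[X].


Let X = Σ_S X_S over the C(32, 3) = 4960 subsets S of size 3, where X_S = 1 if the K_3 on S is monochromatic.
For a fixed S, the K_3 on S has C(3, 2) = 3 edges. P[all 3 edges red] = (1/2)^3, and likewise for blue, so P[monochromatic] = 2·(1/2)^3 = 2^{1 − 3} = 1/4.
Summing: E[X] = C(32, 3) · 2^{1 − 3} = 4960 · 1/4 = 1240.
Numerically: E[X] ≈ 1240.000.

E[X] = C(32,3)·2^(1−C(3,2)) = 1240 ≈ 1240.000.


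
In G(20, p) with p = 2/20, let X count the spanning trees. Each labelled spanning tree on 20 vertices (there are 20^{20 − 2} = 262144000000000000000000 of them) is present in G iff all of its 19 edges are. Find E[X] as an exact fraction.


K_20 has 20^{20 − 2} = 262144000000000000000000 labelled spanning trees.
For each such spanning tree H, let X_H = 1 if all 19 edges of H are present in G. Then P[X_H = 1] = p^{19} = (1/10)^{19} = 1/10000000000000000000.
Summing the indicators: E[X] = Σ_H E[X_H] = 262144000000000000000000 · p^{19} = 262144000000000000000000 · 1/10000000000000000000 = 131072/5.
Numerically: E[X] ≈ 2.621e+04.

E[X] = 262144000000000000000000 · (1/10)^{19} = 131072/5 ≈ 2.621e+04.


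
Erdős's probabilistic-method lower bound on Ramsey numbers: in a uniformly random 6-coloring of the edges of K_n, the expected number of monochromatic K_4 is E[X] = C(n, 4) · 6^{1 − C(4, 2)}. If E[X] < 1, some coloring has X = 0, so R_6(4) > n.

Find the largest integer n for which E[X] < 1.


We need C(n, 4) · 6^{1 − 6} < 1, i.e. C(n, 4) < 6^{6 − 1} = 7776.
Check values of n near the boundary:
  n = 17: C(17, 4) = 2380; 2380 < 7776? YES
  n = 18: C(18, 4) = 3060; 3060 < 7776? YES
  n = 19: C(19, 4) = 3876; 3876 < 7776? YES
  n = 20: C(20, 4) = 4845; 4845 < 7776? YES
  n = 21: C(21, 4) = 5985; 5985 < 7776? YES
  n = 22: C(22, 4) = 7315; 7315 < 7776? YES
  n = 23: C(23, 4) = 8855; 8855 < 7776? NO
  n = 24: C(24, 4) = 10626; 10626 < 7776? NO
  n = 25: C(25, 4) = 12650; 12650 < 7776? NO
The largest n with C(n, 4) < 7776 is n = 22 (where E[X] = 7315/7776 ≈ 0.941). Hence R_6(4) > 22, i.e. R_6(4) ≥ 23.

Largest n = 22; hence R_6(4) > 22.


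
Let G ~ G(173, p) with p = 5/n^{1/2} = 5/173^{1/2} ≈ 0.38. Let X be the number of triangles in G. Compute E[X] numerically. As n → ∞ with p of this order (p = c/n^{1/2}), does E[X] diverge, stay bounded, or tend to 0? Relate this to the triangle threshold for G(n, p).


Number of potential triangles: C(173, 3) = 848046.
Each occurs with probability p³ ≈ (0.38)³ ≈ 5.49340e-02.
By linearity: E[X] = C(173, 3)·p³ ≈ 848046 · 5.49340e-02 ≈ 46586.520.
Since α = 1/2 < 1, p = c/n^{1/2} ≫ 1/n is above the triangle threshold p ~ 1/n. Asymptotically E[X] ~ (c³/6)·n^{3(1−α)} = (5³/6)·n^{1.5} → ∞; triangles are abundant w.h.p.

E[X] ≈ 46586.520; in regime p = Θ(1/n^{1/2}) E[X] diverges (above the triangle threshold p ~ 1/n).


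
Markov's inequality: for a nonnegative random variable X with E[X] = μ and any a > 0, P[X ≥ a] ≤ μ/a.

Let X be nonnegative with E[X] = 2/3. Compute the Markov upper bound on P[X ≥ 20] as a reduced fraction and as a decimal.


μ = E[X] = 2/3, a = 20.
Markov: P[X ≥ 20] ≤ μ/a = (2/3)/20 = 1/30.
Numerically: ≈ 0.03333.
(Since a = 20 > μ = 0.66667, the bound 1/30 is < 1 and informative.)

P[X ≥ 20] ≤ 1/30 ≈ 0.03333.


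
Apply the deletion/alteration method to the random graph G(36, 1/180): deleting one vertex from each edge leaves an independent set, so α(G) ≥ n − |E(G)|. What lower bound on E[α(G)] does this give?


E[|E(G)|] = C(36, 2)·p = 630 · (1/180) = 7/2.
E[α(G)] ≥ n − E[|E(G)|] = 36 − 7/2 = 65/2.
Numerically: ≈ 32.500.
(This is only a lower bound; the true E[α(G)] may be larger.)

E[α(G)] ≥ 65/2 ≈ 32.500.


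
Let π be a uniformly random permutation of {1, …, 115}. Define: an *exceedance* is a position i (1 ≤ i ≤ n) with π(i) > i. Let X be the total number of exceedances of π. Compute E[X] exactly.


Write X = Σ_{i=1}^{115} X_i, where X_i = 1_{π(i) > i}.
For each fixed i, π(i) is uniform over {1, …, 115} (marginal of a uniform permutation), so P[π(i) > i] = (n − i)/n. Summing: Σ_{i=1}^{115} (n − i)/n = (0 + 1 + … + 114)/115 = 115(115 − 1)/(2·115) = (115 − 1)/2.
Hence E[X] = Σ_{i=1}^{115} (115 − i)/115 = 57 ≈ 57.0000.

E[X] = 57 = 57.0000.


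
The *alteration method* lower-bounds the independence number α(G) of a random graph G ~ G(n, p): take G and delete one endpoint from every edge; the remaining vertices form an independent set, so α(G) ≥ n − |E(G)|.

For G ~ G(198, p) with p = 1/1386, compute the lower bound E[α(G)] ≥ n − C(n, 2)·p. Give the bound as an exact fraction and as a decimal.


E[|E(G)|] = C(198, 2)·p = 19503 · (1/1386) = 197/14.
E[α(G)] ≥ n − E[|E(G)|] = 198 − 197/14 = 2575/14.
Numerically: ≈ 183.929.
(This is only a lower bound; the true E[α(G)] may be larger.)

E[α(G)] ≥ 2575/14 ≈ 183.929.


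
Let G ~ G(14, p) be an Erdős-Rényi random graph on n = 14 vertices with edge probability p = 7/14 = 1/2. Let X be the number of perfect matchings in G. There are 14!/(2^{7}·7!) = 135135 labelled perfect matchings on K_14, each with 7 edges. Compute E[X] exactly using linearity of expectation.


K_14 has 14!/(2^{7}·7!) = 135135 labelled perfect matchings.
For each such perfect matching H, let X_H = 1 if all 7 edges of H are present in G. Then P[X_H = 1] = p^{7} = (1/2)^{7} = 1/128.
By linearity of expectation: E[X] = Σ_H E[X_H] = 135135 · p^{7} = 135135 · 1/128 = 135135/128.
Numerically: E[X] ≈ 1056.

E[X] = 135135 · (1/2)^{7} = 135135/128 ≈ 1056.


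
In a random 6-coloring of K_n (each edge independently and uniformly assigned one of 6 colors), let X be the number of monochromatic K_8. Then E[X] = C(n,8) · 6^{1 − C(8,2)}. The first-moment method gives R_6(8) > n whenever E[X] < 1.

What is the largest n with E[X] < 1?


We need C(n, 8) · 6^{1 − 28} < 1, i.e. C(n, 8) < 6^{28 − 1} = 1023490369077469249536.
Check values of n near the boundary:
  n = 1591: C(1591, 8) = 1000427749141189953870; 1000427749141189953870 < 1023490369077469249536? YES
  n = 1592: C(1592, 8) = 1005480414540892933435; 1005480414540892933435 < 1023490369077469249536? YES
  n = 1593: C(1593, 8) = 1010555394551193970323; 1010555394551193970323 < 1023490369077469249536? YES
  n = 1594: C(1594, 8) = 1015652773590544255167; 1015652773590544255167 < 1023490369077469249536? YES
  n = 1595: C(1595, 8) = 1020772636343363633895; 1020772636343363633895 < 1023490369077469249536? YES
  n = 1596: C(1596, 8) = 1025915067760710553965; 1025915067760710553965 < 1023490369077469249536? NO
  n = 1597: C(1597, 8) = 1031080153060953275445; 1031080153060953275445 < 1023490369077469249536? NO
The largest n with C(n, 8) < 1023490369077469249536 is n = 1595 (where E[X] = 113419181815929292655/113721152119718805504 ≈ 0.9973). Hence R_6(8) > 1595, i.e. R_6(8) ≥ 1596.

Largest n = 1595; hence R_6(8) > 1595.


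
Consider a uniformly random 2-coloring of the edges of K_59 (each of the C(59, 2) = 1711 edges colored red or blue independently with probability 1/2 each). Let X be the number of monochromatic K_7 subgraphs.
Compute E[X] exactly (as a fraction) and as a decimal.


Let X = Σ_S X_S over the C(59, 7) = 341149446 subsets S of size 7, where X_S = 1 if the K_7 on S is monochromatic.
For a fixed S, the K_7 on S has C(7, 2) = 21 edges. P[all 21 edges red] = (1/2)^21, and likewise for blue, so P[monochromatic] = 2·(1/2)^21 = 2^{1 − 21} = 1/1048576.
By linearity: E[X] = C(59, 7) · 2^{1 − 21} = 341149446 · 1/1048576 = 170574723/524288.
Numerically: E[X] ≈ 325.3455.

E[X] = C(59,7)·2^(1−C(7,2)) = 170574723/524288 ≈ 325.3455.


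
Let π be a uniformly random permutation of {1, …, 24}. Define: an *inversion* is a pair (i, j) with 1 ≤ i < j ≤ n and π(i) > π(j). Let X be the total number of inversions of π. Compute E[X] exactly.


Write X = Σ X_I over the C(24, 2) = 276 pairs i < j, with X_I the indicator of one inversion.
There are 276 indicators.
For each fixed pair i < j, the values π(i) and π(j) are two distinct elements of {1, …, 24} in uniformly random order; by symmetry P[π(i) > π(j)] = 1/2.
By linearity: E[X] = 276 · (1/2) = C(24, 2) · (1/2) = 276/2 = 138 ≈ 138.0000.

E[X] = 138 = 138.0000.


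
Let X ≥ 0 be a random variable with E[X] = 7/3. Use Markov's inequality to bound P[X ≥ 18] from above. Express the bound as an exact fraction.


μ = E[X] = 7/3, a = 18.
Markov: P[X ≥ 18] ≤ μ/a = (7/3)/18 = 7/54.
Numerically: ≈ 0.12963.
(Since a = 18 > μ = 2.33333, the bound 7/54 is < 1 and informative.)

P[X ≥ 18] ≤ 7/54 ≈ 0.12963.


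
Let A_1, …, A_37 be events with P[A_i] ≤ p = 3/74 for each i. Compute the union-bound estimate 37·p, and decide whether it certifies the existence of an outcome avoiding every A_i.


Union bound: P[∪_{i=1}^{37} A_i] ≤ Σ_i P[A_i] ≤ 37·p = 37·(3/74) = 3/2.
Numerically: 3/2 ≈ 1.5000000.
Is 3/2 < 1? NO.
Since the bound 3/2 is ≥ 1, the union bound is uninformative here; it does NOT by itself certify existence.

37·p = 3/2 ≈ 1.5000000; existence NOT certified by the union bound.


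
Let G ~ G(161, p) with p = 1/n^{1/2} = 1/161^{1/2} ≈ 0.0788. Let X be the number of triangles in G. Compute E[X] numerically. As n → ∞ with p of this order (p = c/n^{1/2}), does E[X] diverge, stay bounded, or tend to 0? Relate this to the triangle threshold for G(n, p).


Number of potential triangles: C(161, 3) = 682640.
Each occurs with probability p³ ≈ (0.0788)³ ≈ 4.89510e-04.
By linearity: E[X] = C(161, 3)·p³ ≈ 682640 · 4.89510e-04 ≈ 334.159.
Since α = 1/2 < 1, p = c/n^{1/2} ≫ 1/n is above the triangle threshold p ~ 1/n. Asymptotically E[X] ~ (c³/6)·n^{3(1−α)} = (1³/6)·n^{1.5} → ∞; triangles are abundant w.h.p.

E[X] ≈ 334.159; in regime p = Θ(1/n^{1/2}) E[X] diverges (above the triangle threshold p ~ 1/n).


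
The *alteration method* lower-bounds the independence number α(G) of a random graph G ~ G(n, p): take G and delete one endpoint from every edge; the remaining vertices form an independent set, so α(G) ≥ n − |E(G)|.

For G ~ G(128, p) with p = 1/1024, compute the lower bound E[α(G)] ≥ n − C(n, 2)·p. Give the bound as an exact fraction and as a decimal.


E[|E(G)|] = C(128, 2)·p = 8128 · (1/1024) = 127/16.
E[α(G)] ≥ n − E[|E(G)|] = 128 − 127/16 = 1921/16.
Numerically: ≈ 120.06250.
(This is only a lower bound; the true E[α(G)] may be larger.)

E[α(G)] ≥ 1921/16 ≈ 120.06250.


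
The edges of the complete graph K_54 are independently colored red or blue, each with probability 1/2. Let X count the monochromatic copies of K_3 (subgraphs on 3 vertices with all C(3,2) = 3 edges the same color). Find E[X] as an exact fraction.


Let X = Σ_S X_S over the C(54, 3) = 24804 subsets S of size 3, where X_S = 1 if the K_3 on S is monochromatic.
For a fixed S, the K_3 on S has C(3, 2) = 3 edges. P[all 3 edges red] = (1/2)^3, and likewise for blue, so P[monochromatic] = 2·(1/2)^3 = 2^{1 − 3} = 1/4.
Summing: E[X] = C(54, 3) · 2^{1 − 3} = 24804 · 1/4 = 6201.
Numerically: E[X] ≈ 6201.000.

E[X] = C(54,3)·2^(1−C(3,2)) = 6201 ≈ 6201.000.


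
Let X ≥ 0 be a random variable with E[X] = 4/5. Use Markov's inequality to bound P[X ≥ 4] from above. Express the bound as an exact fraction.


μ = E[X] = 4/5, a = 4.
Markov: P[X ≥ 4] ≤ μ/a = (4/5)/4 = 1/5.
Numerically: ≈ 0.200.
(Since a = 4 > μ = 0.800, the bound 1/5 is < 1 and informative.)

P[X ≥ 4] ≤ 1/5 ≈ 0.200.


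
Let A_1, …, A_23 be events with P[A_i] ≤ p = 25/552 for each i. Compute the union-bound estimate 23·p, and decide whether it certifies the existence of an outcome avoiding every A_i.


Union bound: P[∪_{i=1}^{23} A_i] ≤ Σ_i P[A_i] ≤ 23·p = 23·(25/552) = 25/24.
Numerically: 25/24 ≈ 1.041667.
Is 25/24 < 1? NO.
Since the bound 25/24 is ≥ 1, the union bound is uninformative here; it does NOT by itself certify existence.

23·p = 25/24 ≈ 1.041667; existence NOT certified by the union bound.


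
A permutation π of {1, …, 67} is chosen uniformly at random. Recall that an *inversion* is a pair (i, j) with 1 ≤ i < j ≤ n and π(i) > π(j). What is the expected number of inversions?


Write X = Σ X_I over the C(67, 2) = 2211 pairs i < j, with X_I the indicator of one inversion.
There are 2211 indicators.
For each fixed pair i < j, the values π(i) and π(j) are two distinct elements of {1, …, 67} in uniformly random order; by symmetry P[π(i) > π(j)] = 1/2.
By linearity: E[X] = 2211 · (1/2) = C(67, 2) · (1/2) = 2211/2 = 2211/2 ≈ 1105.50000.

E[X] = 2211/2 = 1105.50000.


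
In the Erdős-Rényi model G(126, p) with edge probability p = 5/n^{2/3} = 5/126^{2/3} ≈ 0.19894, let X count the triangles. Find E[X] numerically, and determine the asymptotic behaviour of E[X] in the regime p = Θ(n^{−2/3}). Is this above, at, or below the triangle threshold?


Number of potential triangles: C(126, 3) = 325500.
Each occurs with probability p³ ≈ (0.19894)³ ≈ 7.87351978e-03.
By linearity: E[X] = C(126, 3)·p³ ≈ 325500 · 7.87351978e-03 ≈ 2562.830688.
Since α = 2/3 < 1, p = c/n^{2/3} ≫ 1/n is above the triangle threshold p ~ 1/n. Asymptotically E[X] ~ (c³/6)·n^{3(1−α)} = (5³/6)·n^{1} → ∞; triangles are abundant w.h.p.

E[X] ≈ 2562.830688; in regime p = Θ(1/n^{2/3}) E[X] diverges (above the triangle threshold p ~ 1/n).


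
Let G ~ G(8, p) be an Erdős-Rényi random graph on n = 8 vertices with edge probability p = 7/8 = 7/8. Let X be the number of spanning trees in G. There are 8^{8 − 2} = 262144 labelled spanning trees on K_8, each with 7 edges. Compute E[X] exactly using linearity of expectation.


K_8 has 8^{8 − 2} = 262144 labelled spanning trees.
For each such spanning tree H, let X_H = 1 if all 7 edges of H are present in G. Then P[X_H = 1] = p^{7} = (7/8)^{7} = 823543/2097152.
By linearity of expectation: E[X] = Σ_H E[X_H] = 262144 · p^{7} = 262144 · 823543/2097152 = 823543/8.
Numerically: E[X] ≈ 1.029e+05.

E[X] = 262144 · (7/8)^{7} = 823543/8 ≈ 1.029e+05.


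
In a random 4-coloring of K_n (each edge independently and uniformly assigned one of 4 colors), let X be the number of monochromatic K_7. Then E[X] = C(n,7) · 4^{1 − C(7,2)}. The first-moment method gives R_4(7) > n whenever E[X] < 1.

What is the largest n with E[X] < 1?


We need C(n, 7) · 4^{1 − 21} < 1, i.e. C(n, 7) < 4^{21 − 1} = 1099511627776.
Check values of n near the boundary:
  n = 174: C(174, 7) = 847879782984; 847879782984 < 1099511627776? YES
  n = 175: C(175, 7) = 883208107275; 883208107275 < 1099511627776? YES
  n = 176: C(176, 7) = 919790691600; 919790691600 < 1099511627776? YES
  n = 177: C(177, 7) = 957664425960; 957664425960 < 1099511627776? YES
  n = 178: C(178, 7) = 996867063280; 996867063280 < 1099511627776? YES
  n = 179: C(179, 7) = 1037437234460; 1037437234460 < 1099511627776? YES
  n = 180: C(180, 7) = 1079414463600; 1079414463600 < 1099511627776? YES
  n = 181: C(181, 7) = 1122839183400; 1122839183400 < 1099511627776? NO
The largest n with C(n, 7) < 1099511627776 is n = 180 (where E[X] = 67463403975/68719476736 ≈ 0.98172). Hence R_4(7) > 180, i.e. R_4(7) ≥ 181.

Largest n = 180; hence R_4(7) > 180.


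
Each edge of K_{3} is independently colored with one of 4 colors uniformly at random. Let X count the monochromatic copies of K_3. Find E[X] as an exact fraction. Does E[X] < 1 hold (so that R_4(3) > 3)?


E[X] = C(3, 3) · 4^{1 − 3} = 1 · 4^{−2} = 1/16.
As a reduced fraction: E[X] = 1/16 ≈ 0.0625000.
Is E[X] < 1? YES.
Since E[X] < 1, there exists a 4-coloring of K_{3} with no monochromatic K_3; hence R_4(3) > 3.

E[X] = 1/16 ≈ 0.0625000; E[X] < 1, so R_4(3) > 3.


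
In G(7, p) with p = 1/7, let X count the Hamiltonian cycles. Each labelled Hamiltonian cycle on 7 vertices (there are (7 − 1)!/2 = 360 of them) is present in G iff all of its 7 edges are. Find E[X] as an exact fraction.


K_7 has (7 − 1)!/2 = 360 labelled Hamiltonian cycles.
For each such Hamiltonian cycle H, let X_H = 1 if all 7 edges of H are present in G. Then P[X_H = 1] = p^{7} = (1/7)^{7} = 1/823543.
Summing the indicators: E[X] = Σ_H E[X_H] = 360 · p^{7} = 360 · 1/823543 = 360/823543.
Numerically: E[X] ≈ 0.000437136.

E[X] = 360 · (1/7)^{7} = 360/823543 ≈ 0.000437136.


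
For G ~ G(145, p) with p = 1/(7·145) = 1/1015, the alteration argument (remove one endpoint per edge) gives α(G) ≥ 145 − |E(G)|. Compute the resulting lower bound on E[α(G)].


E[|E(G)|] = C(145, 2)·p = 10440 · (1/1015) = 72/7.
E[α(G)] ≥ n − E[|E(G)|] = 145 − 72/7 = 943/7.
Numerically: ≈ 134.7143.
(This is only a lower bound; the true E[α(G)] may be larger.)

E[α(G)] ≥ 943/7 ≈ 134.7143.


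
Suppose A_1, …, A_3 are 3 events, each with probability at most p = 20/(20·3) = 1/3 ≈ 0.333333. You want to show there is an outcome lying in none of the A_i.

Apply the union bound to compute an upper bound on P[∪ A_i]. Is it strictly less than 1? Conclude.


Union bound: P[∪_{i=1}^{3} A_i] ≤ Σ_i P[A_i] ≤ 3·p = 3·(1/3) = 1.
Numerically: 1 ≈ 1.000000.
Is 1 < 1? NO.
Since the bound 1 is ≥ 1, the union bound is uninformative here; it does NOT by itself certify existence.

3·p = 1 ≈ 1.000000; existence NOT certified by the union bound.


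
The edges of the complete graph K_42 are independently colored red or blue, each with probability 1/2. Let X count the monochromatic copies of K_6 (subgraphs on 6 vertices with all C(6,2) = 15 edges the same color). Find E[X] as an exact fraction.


Let X = Σ_S X_S over the C(42, 6) = 5245786 subsets S of size 6, where X_S = 1 if the K_6 on S is monochromatic.
For a fixed S, the K_6 on S has C(6, 2) = 15 edges. P[all 15 edges red] = (1/2)^15, and likewise for blue, so P[monochromatic] = 2·(1/2)^15 = 2^{1 − 15} = 1/16384.
By linearity: E[X] = C(42, 6) · 2^{1 − 15} = 5245786 · 1/16384 = 2622893/8192.
Numerically: E[X] ≈ 320.17737.

E[X] = C(42,6)·2^(1−C(6,2)) = 2622893/8192 ≈ 320.17737.


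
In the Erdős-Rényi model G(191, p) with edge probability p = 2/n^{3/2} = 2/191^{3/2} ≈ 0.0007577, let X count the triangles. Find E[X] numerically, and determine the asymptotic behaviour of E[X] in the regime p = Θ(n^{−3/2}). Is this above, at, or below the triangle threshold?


Number of potential triangles: C(191, 3) = 1143135.
Each occurs with probability p³ ≈ (0.0007577)³ ≈ 4.349505e-10.
By linearity: E[X] = C(191, 3)·p³ ≈ 1143135 · 4.349505e-10 ≈ 0.0005.
Since α = 3/2 > 1, p = c/n^{3/2} = o(1/n) is below the triangle threshold p ~ 1/n. Asymptotically E[X] ~ (c³/6)·n^{3(1−α)} = (2³/6)·n^{-1.5} → 0, so by Markov's inequality G has no triangles w.h.p.

E[X] ≈ 0.0005; in regime p = Θ(1/n^{3/2}) E[X] tends to 0 (below the triangle threshold p ~ 1/n).


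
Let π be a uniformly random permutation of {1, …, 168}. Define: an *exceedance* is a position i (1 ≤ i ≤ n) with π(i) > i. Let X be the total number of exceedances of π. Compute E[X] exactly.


Write X = Σ_{i=1}^{168} X_i, where X_i = 1_{π(i) > i}.
For each fixed i, π(i) is uniform over {1, …, 168} (marginal of a uniform permutation), so P[π(i) > i] = (n − i)/n. Summing: Σ_{i=1}^{168} (n − i)/n = (0 + 1 + … + 167)/168 = 168(168 − 1)/(2·168) = (168 − 1)/2.
Hence E[X] = Σ_{i=1}^{168} (168 − i)/168 = 167/2 ≈ 83.500000.

E[X] = 167/2 = 83.500000.
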